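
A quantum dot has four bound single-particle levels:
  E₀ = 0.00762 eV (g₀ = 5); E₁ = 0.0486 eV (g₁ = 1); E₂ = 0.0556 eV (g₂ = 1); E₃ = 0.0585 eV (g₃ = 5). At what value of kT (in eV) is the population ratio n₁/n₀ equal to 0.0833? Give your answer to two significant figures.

0.047 eV

n₁/n₀ = (g₁/g₀) exp[−(E₁−E₀)/kT] = 0.0833.
⇒ (E₁−E₀)/kT = ln((1/5)/0.0833) = ln(2.401) = 0.8759.
kT = 0.04098 eV / 0.8759 = 0.047 eV.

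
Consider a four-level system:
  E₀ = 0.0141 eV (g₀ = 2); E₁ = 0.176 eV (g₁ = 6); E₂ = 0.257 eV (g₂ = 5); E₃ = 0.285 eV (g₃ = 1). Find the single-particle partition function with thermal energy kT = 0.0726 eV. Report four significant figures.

Z = 2.343

Eᵢ/kT = 0.194215, 2.42424, 3.53994, 3.92562.
Z = Σ gᵢe^(−Eᵢ/kT) = 2·e^(−0.194215) + 6·e^(−2.42424) + 5·e^(−3.53994) + 1·e^(−3.92562) = 1.64696 + 0.531272 + 0.145075 + 0.0197299 = 2.34304.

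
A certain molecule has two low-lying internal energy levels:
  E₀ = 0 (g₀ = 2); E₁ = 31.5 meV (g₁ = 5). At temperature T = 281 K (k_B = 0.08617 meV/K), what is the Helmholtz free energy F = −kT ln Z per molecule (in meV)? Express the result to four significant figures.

k_BT = 0.08617 × 281 K = 24.2138 meV.
Eᵢ/kT = 0, 1.30091.
Z = Σ gᵢe^(−Eᵢ/kT) = 2·e^(−0) + 5·e^(−1.30091) = 2.00000 + 1.36142 = 3.36142.
F = −kT ln Z = −24.2138 × ln(3.36142) = −24.2138 × 1.21236 = -29.36 meV.

-29.36 meV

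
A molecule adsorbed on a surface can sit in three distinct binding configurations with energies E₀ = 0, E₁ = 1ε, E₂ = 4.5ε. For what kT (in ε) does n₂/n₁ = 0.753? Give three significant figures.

n₂/n₁ = exp[−(E₂−E₁)/kT] = 0.753.
⇒ (E₂−E₁)/kT = ln(1/0.753) = ln(1.3280) = 0.28367.
kT = 3.5ε / 0.28367 = 12.3 ε.

12.3 ε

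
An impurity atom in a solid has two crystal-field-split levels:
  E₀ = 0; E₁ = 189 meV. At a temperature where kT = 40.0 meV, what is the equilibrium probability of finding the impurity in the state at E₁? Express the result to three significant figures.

Eᵢ/kT = 0, 4.7250.
Z = Σ e^(−Eᵢ/kT) = e^(−0) + e^(−4.7250) = 1.0000 + 0.0088707 = 1.0089.
P₁ = e^(−E₁/kT) / Z = 0.0088707/1.0089 = 0.00879.

0.00879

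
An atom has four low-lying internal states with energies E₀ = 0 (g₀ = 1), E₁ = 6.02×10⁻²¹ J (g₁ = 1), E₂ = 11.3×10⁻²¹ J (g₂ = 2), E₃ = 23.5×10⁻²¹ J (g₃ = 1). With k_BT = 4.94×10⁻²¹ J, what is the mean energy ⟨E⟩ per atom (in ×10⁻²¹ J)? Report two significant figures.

2.8 ×10⁻²¹ J

Eᵢ/kT = 0, 1.219, 2.287, 4.757.
Z = Σ gᵢe^(−Eᵢ/kT) = 1·e^(−0) + 1·e^(−1.219) + 2·e^(−2.287) + 1·e^(−4.757) = 1.000 + 0.2955 + 0.2031 + 0.008591 = 1.507.
⟨E⟩ = Σ Eᵢ gᵢe^(−Eᵢ/kT) / Z = (0·1.000 + 6.02·0.2955 + 11.3·0.2031 + 23.5·0.008591) / 1.507 = 2.8 ×10⁻²¹ J.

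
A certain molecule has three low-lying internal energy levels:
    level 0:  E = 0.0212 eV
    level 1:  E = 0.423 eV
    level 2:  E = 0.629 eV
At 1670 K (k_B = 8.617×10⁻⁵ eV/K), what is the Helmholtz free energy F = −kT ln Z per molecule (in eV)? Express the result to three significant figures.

0.0107 eV

k_BT = 8.617×10⁻⁵ × 1670 K = 0.14390 eV.
Eᵢ/kT = 0.14732, 2.9395, 4.3711.
Z = Σ e^(−Eᵢ/kT) = e^(−0.14732) + e^(−2.9395) + e^(−4.3711) = 0.86302 + 0.052892 + 0.012637 = 0.92855.
F = −kT ln Z = −0.14390 × ln(0.92855) = −0.14390 × -0.074131 = 0.0107 eV.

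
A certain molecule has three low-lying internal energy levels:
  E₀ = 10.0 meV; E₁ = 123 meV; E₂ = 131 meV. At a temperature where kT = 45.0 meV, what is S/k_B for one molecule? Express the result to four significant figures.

0.4754

Eᵢ/kT = 0.222222, 2.73333, 2.91111.
Z = Σ e^(−Eᵢ/kT) = e^(−0.222222) + e^(−2.73333) + e^(−2.91111) = 0.800738 + 0.0650025 + 0.0544153 = 0.920156.
⟨E⟩ = Σ EᵢPᵢ = 25.1382 meV.
S/k_B = ln Z + ⟨E⟩/kT = ln(0.920156) + 25.1382/45.0 = -0.0832121 + 0.558627 = 0.4754.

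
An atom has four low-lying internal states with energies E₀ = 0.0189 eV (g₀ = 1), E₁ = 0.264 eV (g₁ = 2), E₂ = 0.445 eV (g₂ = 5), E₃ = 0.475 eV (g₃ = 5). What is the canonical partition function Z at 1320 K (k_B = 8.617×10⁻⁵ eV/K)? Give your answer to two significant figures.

Z = 1.2

k_BT = 8.617×10⁻⁵ × 1320 K = 0.1137 eV.
Eᵢ/kT = 0.1662, 2.322, 3.914, 4.178.
Z = Σ gᵢe^(−Eᵢ/kT) = 1·e^(−0.1662) + 2·e^(−2.322) + 5·e^(−3.914) + 5·e^(−4.178) = 0.8469 + 0.1962 + 0.09980 + 0.07665 = 1.220.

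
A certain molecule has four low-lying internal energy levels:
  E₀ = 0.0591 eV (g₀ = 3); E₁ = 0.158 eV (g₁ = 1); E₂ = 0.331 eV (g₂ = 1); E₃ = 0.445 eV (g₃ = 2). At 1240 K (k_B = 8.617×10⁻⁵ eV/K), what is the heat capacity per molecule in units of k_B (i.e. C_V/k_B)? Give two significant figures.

k_BT = 8.617×10⁻⁵ × 1240 K = 0.1069 eV.
Eᵢ/kT = 0.5529, 1.478, 3.096, 4.163.
Z = Σ gᵢe^(−Eᵢ/kT) = 3·e^(−0.5529) + 1·e^(−1.478) + 1·e^(−3.096) + 2·e^(−4.163) = 1.726 + 0.2281 + 0.04523 + 0.03112 = 2.030.
⟨E⟩ = 0.08220 eV, ⟨E²⟩ = 0.01125 eV².
C_V/k_B = (⟨E²⟩ − ⟨E⟩²)/(kT)² = (0.01125 − 0.006757)/0.01143 = 0.39.

0.39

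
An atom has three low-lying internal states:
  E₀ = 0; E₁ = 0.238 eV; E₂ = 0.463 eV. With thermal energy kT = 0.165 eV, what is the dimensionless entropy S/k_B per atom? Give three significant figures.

0.654

Eᵢ/kT = 0, 1.4424, 2.8061.
Z = Σ e^(−Eᵢ/kT) = e^(−0) + e^(−1.4424) + e^(−2.8061) = 1.0000 + 0.23636 + 0.060440 = 1.2968.
⟨E⟩ = Σ EᵢPᵢ = 0.064958 eV.
S/k_B = ln Z + ⟨E⟩/kT = ln(1.2968) + 0.064958/0.165 = 0.25990 + 0.39368 = 0.654.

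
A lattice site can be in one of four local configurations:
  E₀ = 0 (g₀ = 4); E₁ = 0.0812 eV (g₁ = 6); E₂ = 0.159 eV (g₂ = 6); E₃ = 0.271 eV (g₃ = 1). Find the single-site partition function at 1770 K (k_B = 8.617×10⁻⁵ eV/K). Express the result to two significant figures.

Z = 9.8

k_BT = 8.617×10⁻⁵ × 1770 K = 0.1525 eV.
Eᵢ/kT = 0, 0.5325, 1.043, 1.777.
Z = Σ gᵢe^(−Eᵢ/kT) = 4·e^(−0) + 6·e^(−0.5325) + 6·e^(−1.043) + 1·e^(−1.777) = 4.000 + 3.523 + 2.114 + 0.1691 = 9.806.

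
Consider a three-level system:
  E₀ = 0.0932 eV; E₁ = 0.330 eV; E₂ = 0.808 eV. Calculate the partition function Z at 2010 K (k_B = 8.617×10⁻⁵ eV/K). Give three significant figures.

k_BT = 8.617×10⁻⁵ × 2010 K = 0.17320 eV.
Eᵢ/kT = 0.53811, 1.9053, 4.6651.
Z = Σ e^(−Eᵢ/kT) = e^(−0.53811) + e^(−1.9053) + e^(−4.6651) = 0.58385 + 0.14878 + 0.0094183 = 0.74205.

Z = 0.742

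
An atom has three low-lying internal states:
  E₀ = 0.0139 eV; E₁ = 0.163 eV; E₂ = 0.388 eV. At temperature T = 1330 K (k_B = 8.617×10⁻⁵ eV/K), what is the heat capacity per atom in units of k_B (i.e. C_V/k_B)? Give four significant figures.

0.5289

k_BT = 8.617×10⁻⁵ × 1330 K = 0.114606 eV.
Eᵢ/kT = 0.121285, 1.42226, 3.38551.
Z = Σ e^(−Eᵢ/kT) = e^(−0.121285) + e^(−1.42226) + e^(−3.38551) = 0.885781 + 0.241168 + 0.0338604 = 1.16081.
⟨E⟩ = 0.0557891 eV, ⟨E²⟩ = 0.0100587 eV².
C_V/k_B = (⟨E²⟩ − ⟨E⟩²)/(kT)² = (0.0100587 − 0.00311242)/0.0131345 = 0.5289.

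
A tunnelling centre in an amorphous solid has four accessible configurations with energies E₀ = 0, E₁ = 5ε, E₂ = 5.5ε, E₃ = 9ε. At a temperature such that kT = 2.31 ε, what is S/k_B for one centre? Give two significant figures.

Eᵢ/kT = 0, 2.165, 2.381, 3.896.
Z = Σ e^(−Eᵢ/kT) = e^(−0) + e^(−2.165) + e^(−2.381) + e^(−3.896) = 1.000 + 0.1147 + 0.09246 + 0.02032 = 1.227.
⟨E⟩ = Σ EᵢPᵢ = 1.031 ε.
S/k_B = ln Z + ⟨E⟩/kT = ln(1.227) + 1.031/2.31 = 0.2046 + 0.4463 = 0.65.

0.65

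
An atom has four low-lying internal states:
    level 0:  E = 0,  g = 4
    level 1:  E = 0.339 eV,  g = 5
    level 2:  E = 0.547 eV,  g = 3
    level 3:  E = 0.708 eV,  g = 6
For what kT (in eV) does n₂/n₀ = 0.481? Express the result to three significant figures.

1.23 eV

n₂/n₀ = (g₂/g₀) exp[−(E₂−E₀)/kT] = 0.481.
⇒ (E₂−E₀)/kT = ln((3/4)/0.481) = ln(1.5593) = 0.44424.
kT = 0.547 eV / 0.44424 = 1.23 eV.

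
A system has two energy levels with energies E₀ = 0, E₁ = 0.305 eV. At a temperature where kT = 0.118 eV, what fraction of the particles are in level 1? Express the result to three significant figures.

Eᵢ/kT = 0, 2.5847.
Z = Σ e^(−Eᵢ/kT) = e^(−0) + e^(−2.5847) = 1.0000 + 0.075419 = 1.0754.
P₁ = e^(−E₁/kT) / Z = 0.075419/1.0754 = 0.0701.

0.0701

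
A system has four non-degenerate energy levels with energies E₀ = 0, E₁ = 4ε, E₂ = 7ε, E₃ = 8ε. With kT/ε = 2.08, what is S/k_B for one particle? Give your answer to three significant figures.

Eᵢ/kT = 0, 1.9231, 3.3654, 3.8462.
Z = Σ e^(−Eᵢ/kT) = e^(−0) + e^(−1.9231) + e^(−3.3654) + e^(−3.8462) = 1.0000 + 0.14615 + 0.034548 + 0.021361 = 1.2021.
⟨E⟩ = Σ EᵢPᵢ = 0.82965 ε.
S/k_B = ln Z + ⟨E⟩/kT = ln(1.2021) + 0.82965/2.08 = 0.18407 + 0.39887 = 0.583.

0.583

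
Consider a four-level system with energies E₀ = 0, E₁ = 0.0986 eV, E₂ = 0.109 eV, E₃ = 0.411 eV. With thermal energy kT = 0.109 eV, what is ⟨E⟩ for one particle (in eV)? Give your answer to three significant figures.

Eᵢ/kT = 0, 0.90459, 1.0000, 3.7706.
Z = Σ e^(−Eᵢ/kT) = e^(−0) + e^(−0.90459) + e^(−1.0000) + e^(−3.7706) = 1.0000 + 0.40471 + 0.36788 + 0.023038 = 1.7956.
⟨E⟩ = Σ Eᵢ e^(−Eᵢ/kT) / Z = (0·1.0000 + 0.0986·0.40471 + 0.109·0.36788 + 0.411·0.023038) / 1.7956 = 0.0498 eV.

0.0498 eV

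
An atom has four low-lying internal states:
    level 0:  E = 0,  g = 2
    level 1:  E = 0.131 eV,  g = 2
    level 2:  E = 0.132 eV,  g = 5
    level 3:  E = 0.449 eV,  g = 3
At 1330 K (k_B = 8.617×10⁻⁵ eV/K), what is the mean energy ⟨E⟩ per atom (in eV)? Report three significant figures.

0.0746 eV

k_BT = 8.617×10⁻⁵ × 1330 K = 0.11461 eV.
Eᵢ/kT = 0, 1.1430, 1.1517, 3.9176.
Z = Σ gᵢe^(−Eᵢ/kT) = 2·e^(−0) + 2·e^(−1.1430) + 5·e^(−1.1517) + 3·e^(−3.9176) = 2.0000 + 0.63772 + 1.5805 + 0.059666 = 4.2779.
⟨E⟩ = Σ Eᵢ gᵢe^(−Eᵢ/kT) / Z = (0·2.0000 + 0.131·0.63772 + 0.132·1.5805 + 0.449·0.059666) / 4.2779 = 0.0746 eV.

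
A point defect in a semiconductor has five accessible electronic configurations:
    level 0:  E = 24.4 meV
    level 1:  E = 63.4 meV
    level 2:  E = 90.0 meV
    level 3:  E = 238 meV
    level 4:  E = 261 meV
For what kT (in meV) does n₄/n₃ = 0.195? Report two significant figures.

n₄/n₃ = exp[−(E₄−E₃)/kT] = 0.195.
⇒ (E₄−E₃)/kT = ln(1/0.195) = ln(5.128) = 1.635.
kT = 23 meV / 1.635 = 14 meV.

14 meV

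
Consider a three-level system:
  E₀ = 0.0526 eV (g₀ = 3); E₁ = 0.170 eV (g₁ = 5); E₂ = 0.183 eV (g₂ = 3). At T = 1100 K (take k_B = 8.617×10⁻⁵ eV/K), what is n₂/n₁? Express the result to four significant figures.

k_BT = 8.617×10⁻⁵ × 1100 K = 0.0947870 eV.
n₂/n₁ = (g₂/g₁) exp[−(E₂−E₁)/kT] = (3/5) × exp(−(0.013 eV)/(0.0947870 eV)) = (3/5) × exp(-0.137150) = 0.5231.

0.5231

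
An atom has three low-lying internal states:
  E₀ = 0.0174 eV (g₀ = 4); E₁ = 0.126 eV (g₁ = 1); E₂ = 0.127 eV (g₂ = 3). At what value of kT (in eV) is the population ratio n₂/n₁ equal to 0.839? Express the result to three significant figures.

n₂/n₁ = (g₂/g₁) exp[−(E₂−E₁)/kT] = 0.839.
⇒ (E₂−E₁)/kT = ln((3/1)/0.839) = ln(3.5757) = 1.2742.
kT = 0.001 eV / 1.2742 = 0.000785 eV.

0.000785 eV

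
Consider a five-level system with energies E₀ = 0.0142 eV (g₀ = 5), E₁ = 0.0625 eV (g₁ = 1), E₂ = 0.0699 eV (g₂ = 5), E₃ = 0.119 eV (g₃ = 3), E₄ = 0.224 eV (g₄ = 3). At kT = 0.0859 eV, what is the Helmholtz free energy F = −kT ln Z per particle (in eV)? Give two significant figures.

-0.18 eV

Eᵢ/kT = 0.1653, 0.7276, 0.8137, 1.385, 2.608.
Z = Σ gᵢe^(−Eᵢ/kT) = 5·e^(−0.1653) + 1·e^(−0.7276) + 5·e^(−0.8137) + 3·e^(−1.385) + 3·e^(−2.608) = 4.238 + 0.4831 + 2.216 + 0.7510 + 0.2210 = 7.909.
F = −kT ln Z = −0.0859 × ln(7.909) = −0.0859 × 2.068 = -0.18 eV.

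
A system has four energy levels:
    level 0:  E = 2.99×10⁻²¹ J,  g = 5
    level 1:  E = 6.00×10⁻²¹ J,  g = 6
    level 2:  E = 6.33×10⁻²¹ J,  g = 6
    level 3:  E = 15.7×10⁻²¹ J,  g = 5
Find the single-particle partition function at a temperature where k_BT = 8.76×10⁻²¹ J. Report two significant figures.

Eᵢ/kT = 0.3413, 0.6849, 0.7226, 1.792.
Z = Σ gᵢe^(−Eᵢ/kT) = 5·e^(−0.3413) + 6·e^(−0.6849) + 6·e^(−0.7226) + 5·e^(−1.792) = 3.554 + 3.025 + 2.913 + 0.8331 = 10.33.

Z = 10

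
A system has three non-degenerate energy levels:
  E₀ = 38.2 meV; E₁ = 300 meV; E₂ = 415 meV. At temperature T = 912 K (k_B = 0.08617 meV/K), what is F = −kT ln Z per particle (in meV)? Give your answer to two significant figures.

35 meV

k_BT = 0.08617 × 912 K = 78.59 meV.
Eᵢ/kT = 0.4861, 3.817, 5.281.
Z = Σ e^(−Eᵢ/kT) = e^(−0.4861) + e^(−3.817) + e^(−5.281) = 0.6150 + 0.02199 + 0.005087 = 0.6421.
F = −kT ln Z = −78.59 × ln(0.6421) = −78.59 × -0.4430 = 35 meV.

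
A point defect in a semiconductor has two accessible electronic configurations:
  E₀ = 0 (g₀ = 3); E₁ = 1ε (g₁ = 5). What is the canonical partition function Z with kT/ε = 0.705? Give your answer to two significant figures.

Eᵢ/kT = 0, 1.418.
Z = Σ gᵢe^(−Eᵢ/kT) = 3·e^(−0) + 5·e^(−1.418) = 3.000 + 1.211 = 4.211.

Z = 4.2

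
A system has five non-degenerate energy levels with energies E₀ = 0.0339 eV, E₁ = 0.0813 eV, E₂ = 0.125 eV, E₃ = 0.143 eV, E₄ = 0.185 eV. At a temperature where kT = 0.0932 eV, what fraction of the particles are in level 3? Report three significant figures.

Eᵢ/kT = 0.36373, 0.87232, 1.3412, 1.5343, 1.9850.
Z = Σ e^(−Eᵢ/kT) = e^(−0.36373) + e^(−0.87232) + e^(−1.3412) + e^(−1.5343) + e^(−1.9850) = 0.69508 + 0.41798 + 0.26153 + 0.21561 + 0.13738 = 1.7276.
P₃ = e^(−E₃/kT) / Z = 0.21561/1.7276 = 0.125.

0.125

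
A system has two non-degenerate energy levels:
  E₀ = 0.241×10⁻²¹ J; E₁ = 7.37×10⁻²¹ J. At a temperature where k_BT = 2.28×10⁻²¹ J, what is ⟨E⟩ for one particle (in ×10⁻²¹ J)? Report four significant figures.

0.5405 ×10⁻²¹ J

Eᵢ/kT = 0.105702, 3.23246.
Z = Σ e^(−Eᵢ/kT) = e^(−0.105702) + e^(−3.23246) = 0.899693 + 0.0394603 = 0.939153.
⟨E⟩ = Σ Eᵢ e^(−Eᵢ/kT) / Z = (0.241·0.899693 + 7.37·0.0394603) / 0.939153 = 0.5405 ×10⁻²¹ J.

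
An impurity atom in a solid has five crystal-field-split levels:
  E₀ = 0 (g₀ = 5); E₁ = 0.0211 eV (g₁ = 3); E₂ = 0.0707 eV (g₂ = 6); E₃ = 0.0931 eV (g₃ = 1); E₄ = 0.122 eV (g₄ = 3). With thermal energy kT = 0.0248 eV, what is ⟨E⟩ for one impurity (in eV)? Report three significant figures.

0.00845 eV

Eᵢ/kT = 0, 0.85081, 2.8508, 3.7540, 4.9194.
Z = Σ gᵢe^(−Eᵢ/kT) = 5·e^(−0) + 3·e^(−0.85081) + 6·e^(−2.8508) + 1·e^(−3.7540) + 3·e^(−4.9194) = 5.0000 + 1.2812 + 0.34679 + 0.023424 + 0.021911 = 6.6733.
⟨E⟩ = Σ Eᵢ gᵢe^(−Eᵢ/kT) / Z = (0·5.0000 + 0.0211·1.2812 + 0.0707·0.34679 + 0.0931·0.023424 + 0.122·0.021911) / 6.6733 = 0.00845 eV.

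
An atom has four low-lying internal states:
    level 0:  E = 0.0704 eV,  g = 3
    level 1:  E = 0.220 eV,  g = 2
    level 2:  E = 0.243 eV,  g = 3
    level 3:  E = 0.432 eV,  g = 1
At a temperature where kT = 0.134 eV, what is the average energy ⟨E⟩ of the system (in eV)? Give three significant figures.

0.129 eV

Eᵢ/kT = 0.52537, 1.6418, 1.8134, 3.2239.
Z = Σ gᵢe^(−Eᵢ/kT) = 3·e^(−0.52537) + 2·e^(−1.6418) + 3·e^(−1.8134) + 1·e^(−3.2239) = 1.7740 + 0.38726 + 0.48930 + 0.039800 = 2.6904.
⟨E⟩ = Σ Eᵢ gᵢe^(−Eᵢ/kT) / Z = (0.0704·1.7740 + 0.220·0.38726 + 0.243·0.48930 + 0.432·0.039800) / 2.6904 = 0.129 eV.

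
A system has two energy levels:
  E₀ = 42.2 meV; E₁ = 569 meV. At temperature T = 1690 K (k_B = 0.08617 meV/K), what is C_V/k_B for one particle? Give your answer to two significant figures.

k_BT = 0.08617 × 1690 K = 145.6 meV.
Eᵢ/kT = 0.2898, 3.908.
Z = Σ e^(−Eᵢ/kT) = e^(−0.2898) + e^(−3.908) = 0.7484 + 0.02008 = 0.7685.
⟨E⟩ = 55.96 meV, ⟨E²⟩ = 10190 meV².
C_V/k_B = (⟨E²⟩ − ⟨E⟩²)/(kT)² = (10190 − 3132)/21200 = 0.33.

0.33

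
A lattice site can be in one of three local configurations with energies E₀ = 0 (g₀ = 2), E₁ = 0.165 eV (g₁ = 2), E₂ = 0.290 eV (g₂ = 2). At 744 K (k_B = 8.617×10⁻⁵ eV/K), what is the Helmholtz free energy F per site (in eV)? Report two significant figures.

-0.050 eV

k_BT = 8.617×10⁻⁵ × 744 K = 0.06411 eV.
Eᵢ/kT = 0, 2.574, 4.523.
Z = Σ gᵢe^(−Eᵢ/kT) = 2·e^(−0) + 2·e^(−2.574) + 2·e^(−4.523) = 2.000 + 0.1525 + 0.02171 = 2.174.
F = −kT ln Z = −0.06411 × ln(2.174) = −0.06411 × 0.7766 = -0.050 eV.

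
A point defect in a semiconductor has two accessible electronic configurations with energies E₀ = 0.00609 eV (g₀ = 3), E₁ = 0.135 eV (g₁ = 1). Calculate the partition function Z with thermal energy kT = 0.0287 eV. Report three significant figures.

Eᵢ/kT = 0.21220, 4.7038.
Z = Σ gᵢe^(−Eᵢ/kT) = 3·e^(−0.21220) + 1·e^(−4.7038) = 2.4264 + 0.0090608 = 2.4355.

Z = 2.44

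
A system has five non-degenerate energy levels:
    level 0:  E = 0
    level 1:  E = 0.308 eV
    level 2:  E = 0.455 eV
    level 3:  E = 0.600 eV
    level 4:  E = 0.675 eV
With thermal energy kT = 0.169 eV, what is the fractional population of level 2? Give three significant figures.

0.0531

Eᵢ/kT = 0, 1.8225, 2.6923, 3.5503, 3.9941.
Z = Σ e^(−Eᵢ/kT) = e^(−0) + e^(−1.8225) + e^(−2.6923) + e^(−3.5503) + e^(−3.9941) = 1.0000 + 0.16162 + 0.067725 + 0.028716 + 0.018424 = 1.2765.
P₂ = e^(−E₂/kT) / Z = 0.067725/1.2765 = 0.0531.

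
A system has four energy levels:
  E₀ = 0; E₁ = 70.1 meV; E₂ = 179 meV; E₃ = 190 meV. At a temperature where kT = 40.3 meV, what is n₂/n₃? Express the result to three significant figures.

1.31

n₂/n₃ = exp[−(E₂−E₃)/kT] = exp(−(-11 meV)/(40.3 meV)) = exp(0.27295) = 1.31.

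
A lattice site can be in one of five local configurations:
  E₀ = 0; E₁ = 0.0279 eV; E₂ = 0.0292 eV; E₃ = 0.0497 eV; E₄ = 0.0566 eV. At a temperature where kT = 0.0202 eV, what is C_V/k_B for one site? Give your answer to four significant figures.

0.7758

Eᵢ/kT = 0, 1.38119, 1.44554, 2.46040, 2.80198.
Z = Σ e^(−Eᵢ/kT) = e^(−0) + e^(−1.38119) + e^(−1.44554) + e^(−2.46040) + e^(−2.80198) = 1.00000 + 0.251279 + 0.235619 + 0.0854008 + 0.0606898 = 1.63299.
⟨E⟩ = 0.0132090 eV, ⟨E²⟩ = 0.000491042 eV².
C_V/k_B = (⟨E²⟩ − ⟨E⟩²)/(kT)² = (0.000491042 − 0.000174478)/0.000408040 = 0.7758.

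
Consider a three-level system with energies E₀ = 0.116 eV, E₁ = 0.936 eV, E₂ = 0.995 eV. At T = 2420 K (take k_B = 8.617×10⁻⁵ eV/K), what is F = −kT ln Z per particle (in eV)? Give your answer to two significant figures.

k_BT = 8.617×10⁻⁵ × 2420 K = 0.2085 eV.
Eᵢ/kT = 0.5564, 4.489, 4.772.
Z = Σ e^(−Eᵢ/kT) = e^(−0.5564) + e^(−4.489) + e^(−4.772) = 0.5733 + 0.01123 + 0.008463 = 0.5930.
F = −kT ln Z = −0.2085 × ln(0.5930) = −0.2085 × -0.5226 = 0.11 eV.

0.11 eV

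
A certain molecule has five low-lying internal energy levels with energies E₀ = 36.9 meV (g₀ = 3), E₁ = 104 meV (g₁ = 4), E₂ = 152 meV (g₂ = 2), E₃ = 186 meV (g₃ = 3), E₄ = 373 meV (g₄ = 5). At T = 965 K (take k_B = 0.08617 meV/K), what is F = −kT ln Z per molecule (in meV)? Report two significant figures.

k_BT = 0.08617 × 965 K = 83.15 meV.
Eᵢ/kT = 0.4438, 1.251, 1.828, 2.237, 4.486.
Z = Σ gᵢe^(−Eᵢ/kT) = 3·e^(−0.4438) + 4·e^(−1.251) + 2·e^(−1.828) + 3·e^(−2.237) + 5·e^(−4.486) = 1.925 + 1.145 + 0.3215 + 0.3203 + 0.05633 = 3.768.
F = −kT ln Z = −83.15 × ln(3.768) = −83.15 × 1.327 = -110 meV.

-110 meV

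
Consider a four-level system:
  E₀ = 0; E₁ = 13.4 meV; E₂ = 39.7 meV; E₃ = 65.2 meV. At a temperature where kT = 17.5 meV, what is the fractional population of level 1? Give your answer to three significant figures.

0.292

Eᵢ/kT = 0, 0.76571, 2.2686, 3.7257.
Z = Σ e^(−Eᵢ/kT) = e^(−0) + e^(−0.76571) + e^(−2.2686) + e^(−3.7257) = 1.0000 + 0.46500 + 0.10346 + 0.024096 = 1.5926.
P₁ = e^(−E₁/kT) / Z = 0.46500/1.5926 = 0.292.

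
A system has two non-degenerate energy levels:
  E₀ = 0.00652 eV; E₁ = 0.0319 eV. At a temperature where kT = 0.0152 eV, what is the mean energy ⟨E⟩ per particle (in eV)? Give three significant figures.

Eᵢ/kT = 0.42895, 2.0987.
Z = Σ e^(−Eᵢ/kT) = e^(−0.42895) + e^(−2.0987) = 0.65119 + 0.12262 = 0.77381.
⟨E⟩ = Σ Eᵢ e^(−Eᵢ/kT) / Z = (0.00652·0.65119 + 0.0319·0.12262) / 0.77381 = 0.0105 eV.

0.0105 eV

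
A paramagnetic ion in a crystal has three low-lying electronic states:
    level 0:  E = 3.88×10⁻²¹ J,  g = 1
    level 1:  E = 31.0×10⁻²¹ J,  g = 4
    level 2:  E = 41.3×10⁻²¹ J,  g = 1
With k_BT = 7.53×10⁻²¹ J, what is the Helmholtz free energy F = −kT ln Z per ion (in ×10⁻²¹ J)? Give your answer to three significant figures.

Eᵢ/kT = 0.51527, 4.1169, 5.4847.
Z = Σ gᵢe^(−Eᵢ/kT) = 1·e^(−0.51527) + 4·e^(−4.1169) + 1·e^(−5.4847) = 0.59734 + 0.065180 + 0.0041498 = 0.66667.
F = −kT ln Z = −7.53 × ln(0.66667) = −7.53 × -0.40546 = 3.05 ×10⁻²¹ J.

3.05 ×10⁻²¹ J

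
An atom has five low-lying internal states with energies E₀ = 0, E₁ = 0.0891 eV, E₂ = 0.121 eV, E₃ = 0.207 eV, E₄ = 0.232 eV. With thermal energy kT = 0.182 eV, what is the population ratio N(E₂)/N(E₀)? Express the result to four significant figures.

n₂/n₀ = exp[−(E₂−E₀)/kT] = exp(−(0.121 eV)/(0.182 eV)) = exp(-0.664835) = 0.5144.

0.5144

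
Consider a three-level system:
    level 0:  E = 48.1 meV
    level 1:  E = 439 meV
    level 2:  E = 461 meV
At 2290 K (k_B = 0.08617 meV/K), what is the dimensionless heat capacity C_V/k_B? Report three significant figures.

k_BT = 0.08617 × 2290 K = 197.33 meV.
Eᵢ/kT = 0.24375, 2.2247, 2.3362.
Z = Σ e^(−Eᵢ/kT) = e^(−0.24375) + e^(−2.2247) + e^(−2.3362) = 0.78368 + 0.10810 + 0.096694 = 0.98847.
⟨E⟩ = 131.24 meV, ⟨E²⟩ = 43700 meV².
C_V/k_B = (⟨E²⟩ − ⟨E⟩²)/(kT)² = (43700 − 17224)/38939 = 0.680.

0.680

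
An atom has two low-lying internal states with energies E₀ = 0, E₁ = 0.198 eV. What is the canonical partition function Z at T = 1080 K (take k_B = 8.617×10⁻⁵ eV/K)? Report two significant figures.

Z = 1.1

k_BT = 8.617×10⁻⁵ × 1080 K = 0.09306 eV.
Eᵢ/kT = 0, 2.128.
Z = Σ e^(−Eᵢ/kT) = e^(−0) + e^(−2.128) = 1.000 + 0.1191 = 1.119.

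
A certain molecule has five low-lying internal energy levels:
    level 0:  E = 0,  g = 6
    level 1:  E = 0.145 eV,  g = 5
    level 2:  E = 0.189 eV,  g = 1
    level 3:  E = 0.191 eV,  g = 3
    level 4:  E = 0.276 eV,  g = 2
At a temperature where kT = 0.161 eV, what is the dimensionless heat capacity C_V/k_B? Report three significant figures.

Eᵢ/kT = 0, 0.90062, 1.1739, 1.1863, 1.7143.
Z = Σ gᵢe^(−Eᵢ/kT) = 6·e^(−0) + 5·e^(−0.90062) + 1·e^(−1.1739) + 3·e^(−1.1863) + 2·e^(−1.7143) = 6.0000 + 2.0316 + 0.30916 + 0.91605 + 0.36018 = 9.6170.
⟨E⟩ = 0.065237 eV, ⟨E²⟩ = 0.011918 eV².
C_V/k_B = (⟨E²⟩ − ⟨E⟩²)/(kT)² = (0.011918 − 0.0042559)/0.025921 = 0.296.

0.296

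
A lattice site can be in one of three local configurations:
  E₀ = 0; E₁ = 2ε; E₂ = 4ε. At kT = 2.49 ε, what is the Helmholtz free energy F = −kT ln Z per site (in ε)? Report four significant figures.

-1.245 ε

Eᵢ/kT = 0, 0.803213, 1.60643.
Z = Σ e^(−Eᵢ/kT) = e^(−0) + e^(−0.803213) + e^(−1.60643) = 1.00000 + 0.447888 + 0.200602 = 1.64849.
F = −kT ln Z = −2.49 × ln(1.64849) = −2.49 × 0.499860 = -1.245 ε.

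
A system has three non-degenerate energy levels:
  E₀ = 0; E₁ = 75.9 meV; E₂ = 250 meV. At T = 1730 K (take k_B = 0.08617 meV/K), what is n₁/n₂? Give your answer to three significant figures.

k_BT = 0.08617 × 1730 K = 149.07 meV.
n₁/n₂ = exp[−(E₁−E₂)/kT] = exp(−(-174.1 meV)/(149.07 meV)) = exp(1.1679) = 3.22.

3.22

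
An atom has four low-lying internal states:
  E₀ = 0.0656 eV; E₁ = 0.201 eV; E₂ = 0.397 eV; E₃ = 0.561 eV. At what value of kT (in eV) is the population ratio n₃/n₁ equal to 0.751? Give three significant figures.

1.26 eV

n₃/n₁ = exp[−(E₃−E₁)/kT] = 0.751.
⇒ (E₃−E₁)/kT = ln(1/0.751) = ln(1.3316) = 0.28638.
kT = 0.360 eV / 0.28638 = 1.26 eV.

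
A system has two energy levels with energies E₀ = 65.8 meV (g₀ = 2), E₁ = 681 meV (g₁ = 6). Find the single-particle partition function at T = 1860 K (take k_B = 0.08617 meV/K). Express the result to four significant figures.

k_BT = 0.08617 × 1860 K = 160.276 meV.
Eᵢ/kT = 0.410542, 4.24892.
Z = Σ gᵢe^(−Eᵢ/kT) = 2·e^(−0.410542) + 6·e^(−4.24892) = 1.32658 + 0.0856779 = 1.41226.

Z = 1.412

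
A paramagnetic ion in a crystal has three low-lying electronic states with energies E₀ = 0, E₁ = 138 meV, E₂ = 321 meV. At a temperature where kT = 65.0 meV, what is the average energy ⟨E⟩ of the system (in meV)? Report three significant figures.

Eᵢ/kT = 0, 2.1231, 4.9385.
Z = Σ e^(−Eᵢ/kT) = e^(−0) + e^(−2.1231) + e^(−4.9385) = 1.0000 + 0.11966 + 0.0071653 = 1.1268.
⟨E⟩ = Σ Eᵢ e^(−Eᵢ/kT) / Z = (0·1.0000 + 138·0.11966 + 321·0.0071653) / 1.1268 = 16.7 meV.

16.7 meV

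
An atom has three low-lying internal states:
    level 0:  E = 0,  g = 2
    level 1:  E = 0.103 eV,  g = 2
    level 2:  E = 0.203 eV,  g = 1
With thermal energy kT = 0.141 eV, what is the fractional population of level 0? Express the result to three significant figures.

0.625

Eᵢ/kT = 0, 0.73050, 1.4397.
Z = Σ gᵢe^(−Eᵢ/kT) = 2·e^(−0) + 2·e^(−0.73050) + 1·e^(−1.4397) = 2.0000 + 0.96334 + 0.23700 = 3.2003.
P₀ = g₀ e^(−E₀/kT) / Z = 2.0000/3.2003 = 0.625.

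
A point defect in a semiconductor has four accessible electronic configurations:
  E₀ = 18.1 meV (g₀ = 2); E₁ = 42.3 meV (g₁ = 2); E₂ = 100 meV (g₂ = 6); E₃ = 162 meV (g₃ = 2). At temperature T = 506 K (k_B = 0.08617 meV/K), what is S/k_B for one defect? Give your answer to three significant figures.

2.05

k_BT = 0.08617 × 506 K = 43.602 meV.
Eᵢ/kT = 0.41512, 0.97014, 2.2935, 3.7154.
Z = Σ gᵢe^(−Eᵢ/kT) = 2·e^(−0.41512) + 2·e^(−0.97014) + 6·e^(−2.2935) + 2·e^(−3.7154) = 1.3205 + 0.75806 + 0.60548 + 0.048691 = 2.7327.
⟨E⟩ = Σ EᵢPᵢ = 45.524 meV.
S/k_B = ln Z + ⟨E⟩/kT = ln(2.7327) + 45.524/43.602 = 1.0053 + 1.0441 = 2.05.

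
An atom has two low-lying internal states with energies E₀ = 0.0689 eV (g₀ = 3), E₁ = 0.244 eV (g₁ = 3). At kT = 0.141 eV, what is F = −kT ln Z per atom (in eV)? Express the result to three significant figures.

-0.122 eV

Eᵢ/kT = 0.48865, 1.7305.
Z = Σ gᵢe^(−Eᵢ/kT) = 3·e^(−0.48865) + 3·e^(−1.7305) = 1.8404 + 0.53159 = 2.3720.
F = −kT ln Z = −0.141 × ln(2.3720) = −0.141 × 0.86373 = -0.122 eV.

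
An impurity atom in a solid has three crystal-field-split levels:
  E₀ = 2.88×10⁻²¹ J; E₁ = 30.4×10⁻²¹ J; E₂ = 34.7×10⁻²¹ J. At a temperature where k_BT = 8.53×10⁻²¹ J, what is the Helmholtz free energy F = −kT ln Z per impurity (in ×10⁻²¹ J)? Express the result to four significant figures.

2.353 ×10⁻²¹ J

Eᵢ/kT = 0.337632, 3.56389, 4.06800.
Z = Σ e^(−Eᵢ/kT) = e^(−0.337632) + e^(−3.56389) + e^(−4.06800) = 0.713458 + 0.0283284 + 0.0171116 = 0.758898.
F = −kT ln Z = −8.53 × ln(0.758898) = −8.53 × -0.275888 = 2.353 ×10⁻²¹ J.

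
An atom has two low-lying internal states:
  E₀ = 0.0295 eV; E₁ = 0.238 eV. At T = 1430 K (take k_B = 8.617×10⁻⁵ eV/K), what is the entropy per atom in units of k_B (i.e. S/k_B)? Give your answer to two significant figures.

k_BT = 8.617×10⁻⁵ × 1430 K = 0.1232 eV.
Eᵢ/kT = 0.2394, 1.932.
Z = Σ e^(−Eᵢ/kT) = e^(−0.2394) + e^(−1.932) = 0.7871 + 0.1449 = 0.9320.
⟨E⟩ = Σ EᵢPᵢ = 0.06192 eV.
S/k_B = ln Z + ⟨E⟩/kT = ln(0.9320) + 0.06192/0.1232 = -0.07042 + 0.5026 = 0.43.

0.43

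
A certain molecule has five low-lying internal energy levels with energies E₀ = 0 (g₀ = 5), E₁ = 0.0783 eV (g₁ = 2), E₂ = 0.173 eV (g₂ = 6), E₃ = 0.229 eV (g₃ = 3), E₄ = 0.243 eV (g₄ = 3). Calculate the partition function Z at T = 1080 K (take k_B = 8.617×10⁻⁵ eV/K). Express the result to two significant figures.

Z = 7.3

k_BT = 8.617×10⁻⁵ × 1080 K = 0.09306 eV.
Eᵢ/kT = 0, 0.8414, 1.859, 2.461, 2.611.
Z = Σ gᵢe^(−Eᵢ/kT) = 5·e^(−0) + 2·e^(−0.8414) + 6·e^(−1.859) + 3·e^(−2.461) + 3·e^(−2.611) = 5.000 + 0.8622 + 0.9350 + 0.2560 + 0.2204 = 7.274.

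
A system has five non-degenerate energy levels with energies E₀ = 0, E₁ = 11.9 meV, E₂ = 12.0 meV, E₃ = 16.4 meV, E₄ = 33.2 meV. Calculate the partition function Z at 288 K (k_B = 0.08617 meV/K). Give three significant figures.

Z = 3.01

k_BT = 0.08617 × 288 K = 24.817 meV.
Eᵢ/kT = 0, 0.47951, 0.48354, 0.66084, 1.3378.
Z = Σ e^(−Eᵢ/kT) = e^(−0) + e^(−0.47951) + e^(−0.48354) + e^(−0.66084) + e^(−1.3378) = 1.0000 + 0.61909 + 0.61660 + 0.51642 + 0.26242 = 3.0145.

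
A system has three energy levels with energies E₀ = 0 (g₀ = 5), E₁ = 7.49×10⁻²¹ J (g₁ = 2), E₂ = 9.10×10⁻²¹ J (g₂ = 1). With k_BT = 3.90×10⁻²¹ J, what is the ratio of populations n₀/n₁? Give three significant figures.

17.1

n₀/n₁ = (g₀/g₁) exp[−(E₀−E₁)/kT] = (5/2) × exp(−(-7.49 ×10⁻²¹ J)/(3.90 ×10⁻²¹ J)) = (5/2) × exp(1.9205) = 17.1.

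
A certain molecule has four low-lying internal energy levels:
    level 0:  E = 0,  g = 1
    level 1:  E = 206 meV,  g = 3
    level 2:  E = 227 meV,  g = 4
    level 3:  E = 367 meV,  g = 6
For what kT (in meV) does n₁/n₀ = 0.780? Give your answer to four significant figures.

152.9 meV

n₁/n₀ = (g₁/g₀) exp[−(E₁−E₀)/kT] = 0.780.
⇒ (E₁−E₀)/kT = ln((3/1)/0.780) = ln(3.84615) = 1.34707.
kT = 206 meV / 1.34707 = 152.9 meV.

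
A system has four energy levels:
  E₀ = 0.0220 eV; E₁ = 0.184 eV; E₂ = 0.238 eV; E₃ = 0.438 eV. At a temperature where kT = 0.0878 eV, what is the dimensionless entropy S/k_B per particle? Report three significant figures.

Eᵢ/kT = 0.25057, 2.0957, 2.7107, 4.9886.
Z = Σ e^(−Eᵢ/kT) = e^(−0.25057) + e^(−2.0957) + e^(−2.7107) + e^(−4.9886) = 0.77836 + 0.12298 + 0.066490 + 0.0068152 = 0.97465.
⟨E⟩ = Σ EᵢPᵢ = 0.060085 eV.
S/k_B = ln Z + ⟨E⟩/kT = ln(0.97465) + 0.060085/0.0878 = -0.025677 + 0.68434 = 0.659.

0.659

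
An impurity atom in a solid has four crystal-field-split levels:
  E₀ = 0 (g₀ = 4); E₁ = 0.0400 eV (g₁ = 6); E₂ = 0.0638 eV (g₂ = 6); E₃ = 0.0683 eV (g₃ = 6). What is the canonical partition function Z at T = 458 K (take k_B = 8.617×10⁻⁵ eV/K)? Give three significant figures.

Z = 8.43

k_BT = 8.617×10⁻⁵ × 458 K = 0.039466 eV.
Eᵢ/kT = 0, 1.0135, 1.6166, 1.7306.
Z = Σ gᵢe^(−Eᵢ/kT) = 4·e^(−0) + 6·e^(−1.0135) + 6·e^(−1.6166) + 6·e^(−1.7306) = 4.0000 + 2.1777 + 1.1914 + 1.0631 = 8.4322.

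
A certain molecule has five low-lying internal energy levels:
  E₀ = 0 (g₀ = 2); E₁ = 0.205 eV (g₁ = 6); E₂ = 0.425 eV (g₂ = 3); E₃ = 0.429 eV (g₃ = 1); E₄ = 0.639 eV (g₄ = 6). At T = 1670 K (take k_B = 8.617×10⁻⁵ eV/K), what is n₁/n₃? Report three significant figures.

k_BT = 8.617×10⁻⁵ × 1670 K = 0.14390 eV.
n₁/n₃ = (g₁/g₃) exp[−(E₁−E₃)/kT] = (6/1) × exp(−(-0.224 eV)/(0.14390 eV)) = (6/1) × exp(1.5566) = 28.5.

28.5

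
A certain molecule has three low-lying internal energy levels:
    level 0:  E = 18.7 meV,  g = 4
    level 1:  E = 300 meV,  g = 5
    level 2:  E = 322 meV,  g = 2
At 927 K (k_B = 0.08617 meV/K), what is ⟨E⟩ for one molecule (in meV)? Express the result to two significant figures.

k_BT = 0.08617 × 927 K = 79.88 meV.
Eᵢ/kT = 0.2341, 3.756, 4.031.
Z = Σ gᵢe^(−Eᵢ/kT) = 4·e^(−0.2341) + 5·e^(−3.756) + 2·e^(−4.031) = 3.165 + 0.1169 + 0.03551 = 3.317.
⟨E⟩ = Σ Eᵢ gᵢe^(−Eᵢ/kT) / Z = (18.7·3.165 + 300·0.1169 + 322·0.03551) / 3.317 = 32 meV.

32 meV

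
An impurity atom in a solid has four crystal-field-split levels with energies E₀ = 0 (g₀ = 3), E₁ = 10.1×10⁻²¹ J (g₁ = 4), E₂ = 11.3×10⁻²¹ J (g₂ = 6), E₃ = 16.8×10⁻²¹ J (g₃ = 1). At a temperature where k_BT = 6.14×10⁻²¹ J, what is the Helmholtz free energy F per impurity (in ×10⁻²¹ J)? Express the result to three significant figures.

-9.62 ×10⁻²¹ J

Eᵢ/kT = 0, 1.6450, 1.8404, 2.7362.
Z = Σ gᵢe^(−Eᵢ/kT) = 3·e^(−0) + 4·e^(−1.6450) + 6·e^(−1.8404) + 1·e^(−2.7362) = 3.0000 + 0.77205 + 0.95252 + 0.064816 = 4.7894.
F = −kT ln Z = −6.14 × ln(4.7894) = −6.14 × 1.5664 = -9.62 ×10⁻²¹ J.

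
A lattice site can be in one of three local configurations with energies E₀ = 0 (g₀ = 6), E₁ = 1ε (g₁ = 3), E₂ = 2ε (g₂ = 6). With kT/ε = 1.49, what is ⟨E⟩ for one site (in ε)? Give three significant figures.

0.513 ε

Eᵢ/kT = 0, 0.67114, 1.3423.
Z = Σ gᵢe^(−Eᵢ/kT) = 6·e^(−0) + 3·e^(−0.67114) + 6·e^(−1.3423) = 6.0000 + 1.5334 + 1.5675 = 9.1009.
⟨E⟩ = Σ Eᵢ gᵢe^(−Eᵢ/kT) / Z = (0·6.0000 + 1·1.5334 + 2·1.5675) / 9.1009 = 0.513 ε.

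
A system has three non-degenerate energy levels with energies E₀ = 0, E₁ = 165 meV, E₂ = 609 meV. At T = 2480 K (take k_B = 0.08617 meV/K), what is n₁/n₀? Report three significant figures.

k_BT = 0.08617 × 2480 K = 213.70 meV.
n₁/n₀ = exp[−(E₁−E₀)/kT] = exp(−(165 meV)/(213.70 meV)) = exp(-0.77211) = 0.462.

0.462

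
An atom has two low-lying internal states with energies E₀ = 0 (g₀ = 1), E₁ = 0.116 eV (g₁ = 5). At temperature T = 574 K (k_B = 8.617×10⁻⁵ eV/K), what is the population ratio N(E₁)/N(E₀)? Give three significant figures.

k_BT = 8.617×10⁻⁵ × 574 K = 0.049462 eV.
n₁/n₀ = (g₁/g₀) exp[−(E₁−E₀)/kT] = (5/1) × exp(−(0.116 eV)/(0.049462 eV)) = (5/1) × exp(-2.3452) = 0.479.

0.479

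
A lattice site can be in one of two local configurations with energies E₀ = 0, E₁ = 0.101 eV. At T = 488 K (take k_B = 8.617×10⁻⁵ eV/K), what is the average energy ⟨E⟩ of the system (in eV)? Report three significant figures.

0.00839 eV

k_BT = 8.617×10⁻⁵ × 488 K = 0.042051 eV.
Eᵢ/kT = 0, 2.4018.
Z = Σ e^(−Eᵢ/kT) = e^(−0) + e^(−2.4018) = 1.0000 + 0.090555 = 1.0906.
⟨E⟩ = Σ Eᵢ e^(−Eᵢ/kT) / Z = (0·1.0000 + 0.101·0.090555) / 1.0906 = 0.00839 eV.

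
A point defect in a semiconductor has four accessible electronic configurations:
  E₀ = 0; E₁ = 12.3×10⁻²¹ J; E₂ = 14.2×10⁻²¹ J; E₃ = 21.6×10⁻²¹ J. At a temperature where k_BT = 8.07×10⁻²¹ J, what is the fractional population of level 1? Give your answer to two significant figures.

Eᵢ/kT = 0, 1.524, 1.760, 2.677.
Z = Σ e^(−Eᵢ/kT) = e^(−0) + e^(−1.524) + e^(−1.760) + e^(−2.677) = 1.000 + 0.2178 + 0.1720 + 0.06877 = 1.459.
P₁ = e^(−E₁/kT) / Z = 0.2178/1.459 = 0.15.

0.15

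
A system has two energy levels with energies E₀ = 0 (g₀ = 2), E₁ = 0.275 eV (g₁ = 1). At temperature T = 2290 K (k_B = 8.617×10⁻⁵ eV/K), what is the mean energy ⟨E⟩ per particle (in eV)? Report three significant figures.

0.0304 eV

k_BT = 8.617×10⁻⁵ × 2290 K = 0.19733 eV.
Eᵢ/kT = 0, 1.3936.
Z = Σ gᵢe^(−Eᵢ/kT) = 2·e^(−0) + 1·e^(−1.3936) = 2.0000 + 0.24818 = 2.2482.
⟨E⟩ = Σ Eᵢ gᵢe^(−Eᵢ/kT) / Z = (0·2.0000 + 0.275·0.24818) / 2.2482 = 0.0304 eV.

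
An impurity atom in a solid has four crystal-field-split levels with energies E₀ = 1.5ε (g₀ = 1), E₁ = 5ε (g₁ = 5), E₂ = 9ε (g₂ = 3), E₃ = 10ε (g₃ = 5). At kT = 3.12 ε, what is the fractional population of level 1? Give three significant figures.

0.505

Eᵢ/kT = 0.48077, 1.6026, 2.8846, 3.2051.
Z = Σ gᵢe^(−Eᵢ/kT) = 1·e^(−0.48077) + 5·e^(−1.6026) + 3·e^(−2.8846) + 5·e^(−3.2051) = 0.61831 + 1.0069 + 0.16763 + 0.20277 = 1.9956.
P₁ = g₁ e^(−E₁/kT) / Z = 1.0069/1.9956 = 0.505.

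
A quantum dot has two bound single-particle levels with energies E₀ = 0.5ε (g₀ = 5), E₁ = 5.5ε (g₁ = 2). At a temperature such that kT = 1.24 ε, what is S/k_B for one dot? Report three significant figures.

1.64

Eᵢ/kT = 0.40323, 4.4355.
Z = Σ gᵢe^(−Eᵢ/kT) = 5·e^(−0.40323) + 2·e^(−4.4355) = 3.3408 + 0.023698 = 3.3645.
⟨E⟩ = Σ EᵢPᵢ = 0.53522 ε.
S/k_B = ln Z + ⟨E⟩/kT = ln(3.3645) + 0.53522/1.24 = 1.2133 + 0.43163 = 1.64.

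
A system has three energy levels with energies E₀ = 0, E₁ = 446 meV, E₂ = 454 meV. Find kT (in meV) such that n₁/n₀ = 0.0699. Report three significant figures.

n₁/n₀ = exp[−(E₁−E₀)/kT] = 0.0699.
⇒ (E₁−E₀)/kT = ln(1/0.0699) = ln(14.306) = 2.6607.
kT = 446 meV / 2.6607 = 168 meV.

168 meV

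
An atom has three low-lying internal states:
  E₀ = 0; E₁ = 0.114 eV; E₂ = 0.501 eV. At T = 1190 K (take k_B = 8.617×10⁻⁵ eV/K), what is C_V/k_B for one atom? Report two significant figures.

k_BT = 8.617×10⁻⁵ × 1190 K = 0.1025 eV.
Eᵢ/kT = 0, 1.112, 4.888.
Z = Σ e^(−Eᵢ/kT) = e^(−0) + e^(−1.112) + e^(−4.888) = 1.000 + 0.3289 + 0.007536 = 1.336.
⟨E⟩ = 0.03089 eV, ⟨E²⟩ = 0.004615 eV².
C_V/k_B = (⟨E²⟩ − ⟨E⟩²)/(kT)² = (0.004615 − 0.0009542)/0.01051 = 0.35.

0.35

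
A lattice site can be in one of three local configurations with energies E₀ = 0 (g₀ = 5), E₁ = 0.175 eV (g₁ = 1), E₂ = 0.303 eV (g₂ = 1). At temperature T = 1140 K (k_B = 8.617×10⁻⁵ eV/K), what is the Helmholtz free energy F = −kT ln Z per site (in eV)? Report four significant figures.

-0.1622 eV

k_BT = 8.617×10⁻⁵ × 1140 K = 0.0982338 eV.
Eᵢ/kT = 0, 1.78146, 3.08448.
Z = Σ gᵢe^(−Eᵢ/kT) = 5·e^(−0) + 1·e^(−1.78146) + 1·e^(−3.08448) = 5.00000 + 0.168392 + 0.0457538 = 5.21415.
F = −kT ln Z = −0.0982338 × ln(5.21415) = −0.0982338 × 1.65138 = -0.1622 eV.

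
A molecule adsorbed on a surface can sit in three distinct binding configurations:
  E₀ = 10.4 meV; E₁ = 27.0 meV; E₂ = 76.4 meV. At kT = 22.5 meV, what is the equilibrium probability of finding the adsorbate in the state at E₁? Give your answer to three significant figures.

0.312

Eᵢ/kT = 0.46222, 1.2000, 3.3956.
Z = Σ e^(−Eᵢ/kT) = e^(−0.46222) + e^(−1.2000) + e^(−3.3956) = 0.62988 + 0.30119 + 0.033520 = 0.96459.
P₁ = e^(−E₁/kT) / Z = 0.30119/0.96459 = 0.312.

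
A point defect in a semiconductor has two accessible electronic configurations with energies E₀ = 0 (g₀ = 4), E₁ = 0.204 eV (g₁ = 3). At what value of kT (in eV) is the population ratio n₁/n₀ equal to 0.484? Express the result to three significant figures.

0.466 eV

n₁/n₀ = (g₁/g₀) exp[−(E₁−E₀)/kT] = 0.484.
⇒ (E₁−E₀)/kT = ln((3/4)/0.484) = ln(1.5496) = 0.43800.
kT = 0.204 eV / 0.43800 = 0.466 eV.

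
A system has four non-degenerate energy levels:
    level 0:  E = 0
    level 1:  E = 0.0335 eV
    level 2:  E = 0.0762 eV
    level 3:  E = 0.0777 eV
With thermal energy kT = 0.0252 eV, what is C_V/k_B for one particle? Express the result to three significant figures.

Eᵢ/kT = 0, 1.3294, 3.0238, 3.0833.
Z = Σ e^(−Eᵢ/kT) = e^(−0) + e^(−1.3294) + e^(−3.0238) + e^(−3.0833) = 1.0000 + 0.26464 + 0.048616 + 0.045808 = 1.3591.
⟨E⟩ = 0.011868 eV, ⟨E²⟩ = 0.00062971 eV².
C_V/k_B = (⟨E²⟩ − ⟨E⟩²)/(kT)² = (0.00062971 − 0.00014085)/0.00063504 = 0.770.

0.770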